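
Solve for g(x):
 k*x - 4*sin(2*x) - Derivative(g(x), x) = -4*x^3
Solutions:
 g(x) = C1 + k*x^2/2 + x^4 + 2*cos(2*x)


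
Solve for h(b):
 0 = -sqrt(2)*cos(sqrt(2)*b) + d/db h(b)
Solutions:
 h(b) = C1 + sin(sqrt(2)*b)


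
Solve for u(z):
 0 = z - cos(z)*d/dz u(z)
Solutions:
 u(z) = C1 + Integral(z/cos(z), z)


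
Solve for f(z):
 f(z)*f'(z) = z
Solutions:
 f(z) = -sqrt(C1 + z^2)
 f(z) = sqrt(C1 + z^2)


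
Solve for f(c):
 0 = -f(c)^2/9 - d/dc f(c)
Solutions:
 f(c) = 9/(C1 + c)


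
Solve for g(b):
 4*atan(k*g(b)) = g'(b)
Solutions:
 Integral(1/atan(_y*k), (_y, g(b))) = C1 + 4*b


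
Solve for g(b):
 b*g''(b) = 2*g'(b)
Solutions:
 g(b) = C1 + C2*b^3


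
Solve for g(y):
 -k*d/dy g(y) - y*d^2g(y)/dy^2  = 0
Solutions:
 g(y) = C1 + y^(1 - re(k))*(C2*sin(log(y)*Abs(im(k))) + C3*cos(log(y)*im(k)))


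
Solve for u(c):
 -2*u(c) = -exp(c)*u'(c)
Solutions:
 u(c) = C1*exp(-2*exp(-c))


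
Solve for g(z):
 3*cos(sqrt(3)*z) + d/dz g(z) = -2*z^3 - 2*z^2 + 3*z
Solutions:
 g(z) = C1 - z^4/2 - 2*z^3/3 + 3*z^2/2 - sqrt(3)*sin(sqrt(3)*z)


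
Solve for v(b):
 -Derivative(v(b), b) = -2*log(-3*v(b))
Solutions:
 -Integral(1/(log(-_y) + log(3)), (_y, v(b)))/2 = C1 - b


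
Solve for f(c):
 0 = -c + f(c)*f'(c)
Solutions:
 f(c) = -sqrt(C1 + c^2)
 f(c) = sqrt(C1 + c^2)


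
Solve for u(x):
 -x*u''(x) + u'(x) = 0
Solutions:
 u(x) = C1 + C2*x^2


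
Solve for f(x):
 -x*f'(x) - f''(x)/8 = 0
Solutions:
 f(x) = C1 + C2*erf(2*x)


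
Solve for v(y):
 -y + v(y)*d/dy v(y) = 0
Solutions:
 v(y) = -sqrt(C1 + y^2)
 v(y) = sqrt(C1 + y^2)


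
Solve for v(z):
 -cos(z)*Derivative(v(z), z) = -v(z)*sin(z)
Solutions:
 v(z) = C1/cos(z)


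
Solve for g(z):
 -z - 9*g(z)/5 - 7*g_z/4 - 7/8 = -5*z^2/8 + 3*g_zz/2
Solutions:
 g(z) = 25*z^2/72 - 1595*z/1296 + (C1*sin(sqrt(3095)*z/60) + C2*cos(sqrt(3095)*z/60))*exp(-7*z/12) + 6145/46656


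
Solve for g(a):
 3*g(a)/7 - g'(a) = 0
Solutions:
 g(a) = C1*exp(3*a/7)


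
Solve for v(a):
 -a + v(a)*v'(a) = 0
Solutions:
 v(a) = -sqrt(C1 + a^2)
 v(a) = sqrt(C1 + a^2)


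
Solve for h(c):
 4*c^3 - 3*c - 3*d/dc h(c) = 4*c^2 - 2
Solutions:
 h(c) = C1 + c^4/3 - 4*c^3/9 - c^2/2 + 2*c/3


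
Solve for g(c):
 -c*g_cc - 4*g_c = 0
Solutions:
 g(c) = C1 + C2/c^3


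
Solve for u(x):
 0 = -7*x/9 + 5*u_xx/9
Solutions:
 u(x) = C1 + C2*x + 7*x^3/30


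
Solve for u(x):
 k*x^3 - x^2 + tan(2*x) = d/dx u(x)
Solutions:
 u(x) = C1 + k*x^4/4 - x^3/3 - log(cos(2*x))/2


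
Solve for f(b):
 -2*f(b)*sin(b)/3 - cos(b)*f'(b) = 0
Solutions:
 f(b) = C1*cos(b)^(2/3)


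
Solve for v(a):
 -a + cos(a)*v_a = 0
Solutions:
 v(a) = C1 + Integral(a/cos(a), a)


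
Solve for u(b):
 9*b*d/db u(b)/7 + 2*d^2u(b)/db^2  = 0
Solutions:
 u(b) = C1 + C2*erf(3*sqrt(7)*b/14)


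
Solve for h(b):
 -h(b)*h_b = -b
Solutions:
 h(b) = -sqrt(C1 + b^2)
 h(b) = sqrt(C1 + b^2)


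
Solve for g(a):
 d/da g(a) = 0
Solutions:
 g(a) = C1


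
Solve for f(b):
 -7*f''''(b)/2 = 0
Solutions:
 f(b) = C1 + C2*b + C3*b^2 + C4*b^3


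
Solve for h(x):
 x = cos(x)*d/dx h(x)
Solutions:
 h(x) = C1 + Integral(x/cos(x), x)


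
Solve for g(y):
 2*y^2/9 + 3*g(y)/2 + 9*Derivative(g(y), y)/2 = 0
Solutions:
 g(y) = C1*exp(-y/3) - 4*y^2/27 + 8*y/9 - 8/3


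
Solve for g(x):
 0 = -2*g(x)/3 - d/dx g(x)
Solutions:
 g(x) = C1*exp(-2*x/3)


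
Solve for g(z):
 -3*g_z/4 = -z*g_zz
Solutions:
 g(z) = C1 + C2*z^(7/4)


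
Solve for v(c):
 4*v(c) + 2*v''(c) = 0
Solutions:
 v(c) = C1*sin(sqrt(2)*c) + C2*cos(sqrt(2)*c)


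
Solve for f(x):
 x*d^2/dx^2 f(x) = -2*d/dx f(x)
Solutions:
 f(x) = C1 + C2/x


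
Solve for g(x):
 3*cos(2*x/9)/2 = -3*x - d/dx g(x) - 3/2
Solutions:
 g(x) = C1 - 3*x^2/2 - 3*x/2 - 27*sin(x/9)*cos(x/9)/2


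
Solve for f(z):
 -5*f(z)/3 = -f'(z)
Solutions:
 f(z) = C1*exp(5*z/3)


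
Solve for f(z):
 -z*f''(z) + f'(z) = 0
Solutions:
 f(z) = C1 + C2*z^2


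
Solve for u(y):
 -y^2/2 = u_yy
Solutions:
 u(y) = C1 + C2*y - y^4/24


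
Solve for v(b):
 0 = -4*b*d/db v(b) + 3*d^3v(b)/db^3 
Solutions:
 v(b) = C1 + Integral(C2*airyai(6^(2/3)*b/3) + C3*airybi(6^(2/3)*b/3), b)


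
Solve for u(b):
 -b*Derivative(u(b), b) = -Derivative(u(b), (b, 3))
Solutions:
 u(b) = C1 + Integral(C2*airyai(b) + C3*airybi(b), b)


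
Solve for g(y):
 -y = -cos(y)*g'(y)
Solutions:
 g(y) = C1 + Integral(y/cos(y), y)


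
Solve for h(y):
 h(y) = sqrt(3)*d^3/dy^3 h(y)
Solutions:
 h(y) = C3*exp(3^(5/6)*y/3) + (C1*sin(3^(1/3)*y/2) + C2*cos(3^(1/3)*y/2))*exp(-3^(5/6)*y/6)


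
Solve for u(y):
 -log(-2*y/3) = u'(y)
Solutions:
 u(y) = C1 - y*log(-y) + y*(-log(2) + 1 + log(3))


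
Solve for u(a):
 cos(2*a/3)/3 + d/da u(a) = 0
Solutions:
 u(a) = C1 - sin(2*a/3)/2


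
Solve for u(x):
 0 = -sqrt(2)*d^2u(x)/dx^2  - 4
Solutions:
 u(x) = C1 + C2*x - sqrt(2)*x^2


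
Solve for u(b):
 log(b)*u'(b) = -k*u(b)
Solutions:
 u(b) = C1*exp(-k*li(b))


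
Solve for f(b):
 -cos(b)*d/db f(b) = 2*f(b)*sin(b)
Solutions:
 f(b) = C1*cos(b)^2


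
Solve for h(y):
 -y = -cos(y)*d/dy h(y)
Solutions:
 h(y) = C1 + Integral(y/cos(y), y)


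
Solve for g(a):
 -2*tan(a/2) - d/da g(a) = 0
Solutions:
 g(a) = C1 + 4*log(cos(a/2))


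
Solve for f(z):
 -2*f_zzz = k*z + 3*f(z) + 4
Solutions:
 f(z) = C3*exp(-2^(2/3)*3^(1/3)*z/2) - k*z/3 + (C1*sin(2^(2/3)*3^(5/6)*z/4) + C2*cos(2^(2/3)*3^(5/6)*z/4))*exp(2^(2/3)*3^(1/3)*z/4) - 4/3


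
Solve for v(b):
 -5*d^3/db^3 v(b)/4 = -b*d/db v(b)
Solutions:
 v(b) = C1 + Integral(C2*airyai(10^(2/3)*b/5) + C3*airybi(10^(2/3)*b/5), b)


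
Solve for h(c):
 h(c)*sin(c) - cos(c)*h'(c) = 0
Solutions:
 h(c) = C1/cos(c)


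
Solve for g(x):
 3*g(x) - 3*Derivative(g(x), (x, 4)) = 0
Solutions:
 g(x) = C1*exp(-x) + C2*exp(x) + C3*sin(x) + C4*cos(x)


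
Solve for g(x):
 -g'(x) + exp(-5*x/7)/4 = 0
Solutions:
 g(x) = C1 - 7*exp(-5*x/7)/20


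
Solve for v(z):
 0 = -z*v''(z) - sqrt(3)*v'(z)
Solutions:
 v(z) = C1 + C2*z^(1 - sqrt(3))


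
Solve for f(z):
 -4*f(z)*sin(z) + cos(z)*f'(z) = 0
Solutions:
 f(z) = C1/cos(z)^4


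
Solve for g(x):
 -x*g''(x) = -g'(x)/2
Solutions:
 g(x) = C1 + C2*x^(3/2)


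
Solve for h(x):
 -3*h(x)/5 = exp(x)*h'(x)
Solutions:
 h(x) = C1*exp(3*exp(-x)/5)


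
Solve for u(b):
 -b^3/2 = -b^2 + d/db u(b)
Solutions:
 u(b) = C1 - b^4/8 + b^3/3


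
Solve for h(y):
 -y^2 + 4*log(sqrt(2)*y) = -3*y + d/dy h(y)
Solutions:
 h(y) = C1 - y^3/3 + 3*y^2/2 + 4*y*log(y) - 4*y + y*log(4)


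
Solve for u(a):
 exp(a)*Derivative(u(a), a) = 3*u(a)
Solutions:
 u(a) = C1*exp(-3*exp(-a))


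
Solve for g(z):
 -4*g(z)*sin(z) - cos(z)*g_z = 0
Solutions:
 g(z) = C1*cos(z)^4


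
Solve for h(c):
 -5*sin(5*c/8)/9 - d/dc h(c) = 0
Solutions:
 h(c) = C1 + 8*cos(5*c/8)/9


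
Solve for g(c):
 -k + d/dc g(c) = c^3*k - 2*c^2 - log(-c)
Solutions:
 g(c) = C1 + c^4*k/4 - 2*c^3/3 + c*(k + 1) - c*log(-c)


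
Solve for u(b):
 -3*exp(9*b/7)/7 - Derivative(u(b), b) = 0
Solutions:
 u(b) = C1 - exp(9*b/7)/3


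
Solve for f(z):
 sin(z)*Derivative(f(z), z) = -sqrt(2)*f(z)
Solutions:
 f(z) = C1*(cos(z) + 1)^(sqrt(2)/2)/(cos(z) - 1)^(sqrt(2)/2)


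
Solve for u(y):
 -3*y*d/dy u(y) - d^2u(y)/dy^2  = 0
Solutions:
 u(y) = C1 + C2*erf(sqrt(6)*y/2)


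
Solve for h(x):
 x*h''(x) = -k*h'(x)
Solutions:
 h(x) = C1 + x^(1 - re(k))*(C2*sin(log(x)*Abs(im(k))) + C3*cos(log(x)*im(k)))


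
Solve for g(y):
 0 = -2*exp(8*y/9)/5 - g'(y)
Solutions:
 g(y) = C1 - 9*exp(8*y/9)/20


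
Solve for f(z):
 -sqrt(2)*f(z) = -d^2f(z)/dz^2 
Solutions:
 f(z) = C1*exp(-2^(1/4)*z) + C2*exp(2^(1/4)*z)


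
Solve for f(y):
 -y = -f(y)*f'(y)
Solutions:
 f(y) = -sqrt(C1 + y^2)
 f(y) = sqrt(C1 + y^2)


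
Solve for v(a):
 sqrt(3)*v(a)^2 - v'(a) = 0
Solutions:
 v(a) = -1/(C1 + sqrt(3)*a)


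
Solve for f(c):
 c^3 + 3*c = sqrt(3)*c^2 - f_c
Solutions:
 f(c) = C1 - c^4/4 + sqrt(3)*c^3/3 - 3*c^2/2


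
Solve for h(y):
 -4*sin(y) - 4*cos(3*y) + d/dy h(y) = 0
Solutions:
 h(y) = C1 + 4*sin(3*y)/3 - 4*cos(y)


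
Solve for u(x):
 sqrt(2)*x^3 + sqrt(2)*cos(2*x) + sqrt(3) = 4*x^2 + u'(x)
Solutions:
 u(x) = C1 + sqrt(2)*x^4/4 - 4*x^3/3 + sqrt(3)*x + sqrt(2)*sin(2*x)/2


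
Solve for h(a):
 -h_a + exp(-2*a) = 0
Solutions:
 h(a) = C1 - exp(-2*a)/2


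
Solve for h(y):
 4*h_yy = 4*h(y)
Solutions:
 h(y) = C1*exp(-y) + C2*exp(y)


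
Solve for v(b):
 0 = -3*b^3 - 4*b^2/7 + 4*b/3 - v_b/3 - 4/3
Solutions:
 v(b) = C1 - 9*b^4/4 - 4*b^3/7 + 2*b^2 - 4*b


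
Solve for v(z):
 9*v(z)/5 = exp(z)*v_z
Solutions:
 v(z) = C1*exp(-9*exp(-z)/5)


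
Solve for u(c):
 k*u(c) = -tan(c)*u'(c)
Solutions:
 u(c) = C1*exp(-k*log(sin(c)))


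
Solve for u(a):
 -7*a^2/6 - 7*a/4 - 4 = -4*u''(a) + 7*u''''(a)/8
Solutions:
 u(a) = C1 + C2*a + C3*exp(-4*sqrt(14)*a/7) + C4*exp(4*sqrt(14)*a/7) + 7*a^4/288 + 7*a^3/96 + 433*a^2/768


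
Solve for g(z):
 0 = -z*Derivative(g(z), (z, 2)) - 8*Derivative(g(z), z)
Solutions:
 g(z) = C1 + C2/z^7


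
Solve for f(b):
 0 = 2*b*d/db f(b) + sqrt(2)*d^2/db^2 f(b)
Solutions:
 f(b) = C1 + C2*erf(2^(3/4)*b/2)


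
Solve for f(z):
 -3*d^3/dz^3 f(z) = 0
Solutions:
 f(z) = C1 + C2*z + C3*z^2


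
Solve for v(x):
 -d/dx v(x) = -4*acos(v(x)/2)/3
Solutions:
 Integral(1/acos(_y/2), (_y, v(x))) = C1 + 4*x/3


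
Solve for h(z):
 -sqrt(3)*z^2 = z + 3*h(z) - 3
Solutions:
 h(z) = -sqrt(3)*z^2/3 - z/3 + 1


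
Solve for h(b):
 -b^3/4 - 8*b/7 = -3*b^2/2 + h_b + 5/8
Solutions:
 h(b) = C1 - b^4/16 + b^3/2 - 4*b^2/7 - 5*b/8


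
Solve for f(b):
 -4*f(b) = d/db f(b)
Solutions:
 f(b) = C1*exp(-4*b)


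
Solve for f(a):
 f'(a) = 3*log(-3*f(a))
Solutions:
 -Integral(1/(log(-_y) + log(3)), (_y, f(a)))/3 = C1 - a


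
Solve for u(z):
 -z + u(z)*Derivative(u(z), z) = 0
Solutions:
 u(z) = -sqrt(C1 + z^2)
 u(z) = sqrt(C1 + z^2)


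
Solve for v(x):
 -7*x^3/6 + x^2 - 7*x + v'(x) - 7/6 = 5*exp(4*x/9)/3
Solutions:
 v(x) = C1 + 7*x^4/24 - x^3/3 + 7*x^2/2 + 7*x/6 + 15*exp(4*x/9)/4


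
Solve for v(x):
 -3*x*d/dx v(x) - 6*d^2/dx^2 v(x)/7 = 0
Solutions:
 v(x) = C1 + C2*erf(sqrt(7)*x/2)


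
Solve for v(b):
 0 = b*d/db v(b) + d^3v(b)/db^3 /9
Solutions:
 v(b) = C1 + Integral(C2*airyai(-3^(2/3)*b) + C3*airybi(-3^(2/3)*b), b)


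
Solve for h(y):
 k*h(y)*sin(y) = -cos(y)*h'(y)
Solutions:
 h(y) = C1*exp(k*log(cos(y)))


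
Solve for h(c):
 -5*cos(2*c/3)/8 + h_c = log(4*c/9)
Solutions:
 h(c) = C1 + c*log(c) - 2*c*log(3) - c + 2*c*log(2) + 15*sin(2*c/3)/16


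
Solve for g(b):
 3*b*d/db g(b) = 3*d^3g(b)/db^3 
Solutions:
 g(b) = C1 + Integral(C2*airyai(b) + C3*airybi(b), b)


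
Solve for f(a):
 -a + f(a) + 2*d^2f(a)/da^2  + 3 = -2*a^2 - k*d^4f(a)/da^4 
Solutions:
 f(a) = C1*exp(-a*sqrt((-sqrt(1 - k) - 1)/k)) + C2*exp(a*sqrt((-sqrt(1 - k) - 1)/k)) + C3*exp(-a*sqrt((sqrt(1 - k) - 1)/k)) + C4*exp(a*sqrt((sqrt(1 - k) - 1)/k)) - 2*a^2 + a + 5


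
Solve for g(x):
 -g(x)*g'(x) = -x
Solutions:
 g(x) = -sqrt(C1 + x^2)
 g(x) = sqrt(C1 + x^2)


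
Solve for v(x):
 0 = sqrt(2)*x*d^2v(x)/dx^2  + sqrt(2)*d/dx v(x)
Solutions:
 v(x) = C1 + C2*log(x)


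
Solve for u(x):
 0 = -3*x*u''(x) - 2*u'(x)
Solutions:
 u(x) = C1 + C2*x^(1/3)


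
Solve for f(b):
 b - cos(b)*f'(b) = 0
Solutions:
 f(b) = C1 + Integral(b/cos(b), b)


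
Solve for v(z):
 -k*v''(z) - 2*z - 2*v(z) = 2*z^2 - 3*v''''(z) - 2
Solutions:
 v(z) = C1*exp(-sqrt(6)*z*sqrt(k - sqrt(k^2 + 24))/6) + C2*exp(sqrt(6)*z*sqrt(k - sqrt(k^2 + 24))/6) + C3*exp(-sqrt(6)*z*sqrt(k + sqrt(k^2 + 24))/6) + C4*exp(sqrt(6)*z*sqrt(k + sqrt(k^2 + 24))/6) + k - z^2 - z + 1


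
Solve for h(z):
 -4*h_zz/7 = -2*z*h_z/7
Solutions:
 h(z) = C1 + C2*erfi(z/2)


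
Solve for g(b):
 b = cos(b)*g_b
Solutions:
 g(b) = C1 + Integral(b/cos(b), b)


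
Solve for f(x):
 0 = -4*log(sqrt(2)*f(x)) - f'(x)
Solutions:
 Integral(1/(2*log(_y) + log(2)), (_y, f(x)))/2 = C1 - x


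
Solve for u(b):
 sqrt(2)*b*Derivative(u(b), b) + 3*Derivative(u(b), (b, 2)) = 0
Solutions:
 u(b) = C1 + C2*erf(2^(3/4)*sqrt(3)*b/6)


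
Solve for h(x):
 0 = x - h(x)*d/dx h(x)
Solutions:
 h(x) = -sqrt(C1 + x^2)
 h(x) = sqrt(C1 + x^2)


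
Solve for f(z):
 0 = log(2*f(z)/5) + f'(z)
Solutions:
 Integral(1/(log(_y) - log(5) + log(2)), (_y, f(z))) = C1 - z


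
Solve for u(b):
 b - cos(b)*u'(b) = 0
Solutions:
 u(b) = C1 + Integral(b/cos(b), b)


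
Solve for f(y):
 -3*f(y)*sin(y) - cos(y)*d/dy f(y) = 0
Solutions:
 f(y) = C1*cos(y)^3


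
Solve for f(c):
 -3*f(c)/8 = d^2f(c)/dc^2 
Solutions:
 f(c) = C1*sin(sqrt(6)*c/4) + C2*cos(sqrt(6)*c/4)


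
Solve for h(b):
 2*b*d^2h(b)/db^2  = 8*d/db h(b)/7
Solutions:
 h(b) = C1 + C2*b^(11/7)


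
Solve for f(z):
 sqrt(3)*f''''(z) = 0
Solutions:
 f(z) = C1 + C2*z + C3*z^2 + C4*z^3


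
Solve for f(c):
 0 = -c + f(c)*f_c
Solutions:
 f(c) = -sqrt(C1 + c^2)
 f(c) = sqrt(C1 + c^2)


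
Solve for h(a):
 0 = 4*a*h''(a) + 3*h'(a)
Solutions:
 h(a) = C1 + C2*a^(1/4)


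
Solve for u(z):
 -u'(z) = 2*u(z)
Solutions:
 u(z) = C1*exp(-2*z)


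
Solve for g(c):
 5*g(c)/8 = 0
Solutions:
 g(c) = 0


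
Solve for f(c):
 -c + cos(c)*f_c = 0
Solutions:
 f(c) = C1 + Integral(c/cos(c), c)


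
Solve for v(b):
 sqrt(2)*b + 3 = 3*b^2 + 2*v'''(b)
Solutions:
 v(b) = C1 + C2*b + C3*b^2 - b^5/40 + sqrt(2)*b^4/48 + b^3/4


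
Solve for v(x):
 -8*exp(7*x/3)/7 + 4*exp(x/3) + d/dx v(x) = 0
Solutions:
 v(x) = C1 + 24*exp(7*x/3)/49 - 12*exp(x/3)


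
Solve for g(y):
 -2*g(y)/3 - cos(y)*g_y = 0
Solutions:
 g(y) = C1*(sin(y) - 1)^(1/3)/(sin(y) + 1)^(1/3)


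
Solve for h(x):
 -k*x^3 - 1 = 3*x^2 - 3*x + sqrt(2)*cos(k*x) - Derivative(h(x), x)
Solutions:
 h(x) = C1 + k*x^4/4 + x^3 - 3*x^2/2 + x + sqrt(2)*sin(k*x)/k


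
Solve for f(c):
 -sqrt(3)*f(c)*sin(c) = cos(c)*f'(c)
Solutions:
 f(c) = C1*cos(c)^(sqrt(3))


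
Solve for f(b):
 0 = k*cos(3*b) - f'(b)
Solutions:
 f(b) = C1 + k*sin(3*b)/3


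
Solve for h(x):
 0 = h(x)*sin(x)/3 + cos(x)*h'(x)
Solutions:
 h(x) = C1*cos(x)^(1/3)


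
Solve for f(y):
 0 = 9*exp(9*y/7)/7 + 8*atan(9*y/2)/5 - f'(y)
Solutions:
 f(y) = C1 + 8*y*atan(9*y/2)/5 + exp(9*y/7) - 8*log(81*y^2 + 4)/45


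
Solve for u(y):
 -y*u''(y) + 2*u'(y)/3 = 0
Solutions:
 u(y) = C1 + C2*y^(5/3)


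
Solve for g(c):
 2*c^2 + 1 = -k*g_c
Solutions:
 g(c) = C1 - 2*c^3/(3*k) - c/k


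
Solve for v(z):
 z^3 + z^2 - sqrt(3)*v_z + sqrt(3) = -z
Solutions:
 v(z) = C1 + sqrt(3)*z^4/12 + sqrt(3)*z^3/9 + sqrt(3)*z^2/6 + z


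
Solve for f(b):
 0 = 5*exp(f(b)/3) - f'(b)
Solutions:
 f(b) = 3*log(-1/(C1 + 5*b)) + 3*log(3)


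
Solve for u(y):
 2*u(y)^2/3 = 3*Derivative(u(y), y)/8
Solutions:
 u(y) = -9/(C1 + 16*y)


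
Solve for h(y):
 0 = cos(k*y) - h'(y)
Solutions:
 h(y) = C1 + sin(k*y)/k


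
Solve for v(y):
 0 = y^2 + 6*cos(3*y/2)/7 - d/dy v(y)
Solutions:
 v(y) = C1 + y^3/3 + 4*sin(3*y/2)/7


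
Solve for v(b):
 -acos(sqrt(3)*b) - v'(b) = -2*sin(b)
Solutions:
 v(b) = C1 - b*acos(sqrt(3)*b) + sqrt(3)*sqrt(1 - 3*b^2)/3 - 2*cos(b)


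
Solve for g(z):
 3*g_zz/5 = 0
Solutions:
 g(z) = C1 + C2*z


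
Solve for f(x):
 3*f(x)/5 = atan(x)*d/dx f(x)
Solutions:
 f(x) = C1*exp(3*Integral(1/atan(x), x)/5)


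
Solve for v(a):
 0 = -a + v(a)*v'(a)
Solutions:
 v(a) = -sqrt(C1 + a^2)
 v(a) = sqrt(C1 + a^2)


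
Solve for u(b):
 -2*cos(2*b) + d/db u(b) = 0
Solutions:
 u(b) = C1 + sin(2*b)


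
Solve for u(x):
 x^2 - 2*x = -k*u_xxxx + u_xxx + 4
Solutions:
 u(x) = C1 + C2*x + C3*x^2 + C4*exp(x/k) + x^5/60 + x^4*(k - 1)/12 + x^3*(k^2 - k - 2)/3


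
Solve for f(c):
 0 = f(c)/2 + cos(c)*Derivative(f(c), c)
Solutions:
 f(c) = C1*(sin(c) - 1)^(1/4)/(sin(c) + 1)^(1/4)


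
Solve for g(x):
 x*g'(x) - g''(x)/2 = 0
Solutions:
 g(x) = C1 + C2*erfi(x)


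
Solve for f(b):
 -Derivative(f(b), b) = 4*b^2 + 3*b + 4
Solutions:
 f(b) = C1 - 4*b^3/3 - 3*b^2/2 - 4*b


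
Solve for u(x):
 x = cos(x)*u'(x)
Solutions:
 u(x) = C1 + Integral(x/cos(x), x)


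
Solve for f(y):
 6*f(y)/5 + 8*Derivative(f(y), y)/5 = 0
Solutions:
 f(y) = C1*exp(-3*y/4)


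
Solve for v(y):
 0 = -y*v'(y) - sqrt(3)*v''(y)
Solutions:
 v(y) = C1 + C2*erf(sqrt(2)*3^(3/4)*y/6)


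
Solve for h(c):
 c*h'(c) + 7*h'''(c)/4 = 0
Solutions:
 h(c) = C1 + Integral(C2*airyai(-14^(2/3)*c/7) + C3*airybi(-14^(2/3)*c/7), c)


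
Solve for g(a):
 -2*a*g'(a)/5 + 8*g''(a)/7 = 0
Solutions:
 g(a) = C1 + C2*erfi(sqrt(70)*a/20)


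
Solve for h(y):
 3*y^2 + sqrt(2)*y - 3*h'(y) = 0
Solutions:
 h(y) = C1 + y^3/3 + sqrt(2)*y^2/6


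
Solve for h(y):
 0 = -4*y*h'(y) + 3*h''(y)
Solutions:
 h(y) = C1 + C2*erfi(sqrt(6)*y/3)


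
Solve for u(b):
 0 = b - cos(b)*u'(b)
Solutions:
 u(b) = C1 + Integral(b/cos(b), b)


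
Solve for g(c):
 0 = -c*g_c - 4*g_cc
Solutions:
 g(c) = C1 + C2*erf(sqrt(2)*c/4)


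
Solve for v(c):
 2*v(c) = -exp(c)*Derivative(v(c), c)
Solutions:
 v(c) = C1*exp(2*exp(-c))


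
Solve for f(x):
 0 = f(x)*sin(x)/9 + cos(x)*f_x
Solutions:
 f(x) = C1*cos(x)^(1/9)


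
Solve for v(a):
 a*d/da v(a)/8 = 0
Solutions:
 v(a) = C1


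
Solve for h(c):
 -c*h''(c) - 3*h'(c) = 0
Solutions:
 h(c) = C1 + C2/c^2


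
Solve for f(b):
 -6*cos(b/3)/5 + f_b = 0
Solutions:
 f(b) = C1 + 18*sin(b/3)/5


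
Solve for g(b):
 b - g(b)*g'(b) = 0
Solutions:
 g(b) = -sqrt(C1 + b^2)
 g(b) = sqrt(C1 + b^2)


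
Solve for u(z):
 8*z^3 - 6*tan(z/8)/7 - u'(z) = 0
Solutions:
 u(z) = C1 + 2*z^4 + 48*log(cos(z/8))/7


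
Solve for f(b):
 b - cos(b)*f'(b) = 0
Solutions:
 f(b) = C1 + Integral(b/cos(b), b)


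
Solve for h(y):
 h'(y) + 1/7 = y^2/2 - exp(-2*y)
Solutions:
 h(y) = C1 + y^3/6 - y/7 + exp(-2*y)/2


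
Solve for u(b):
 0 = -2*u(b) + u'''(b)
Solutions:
 u(b) = C3*exp(2^(1/3)*b) + (C1*sin(2^(1/3)*sqrt(3)*b/2) + C2*cos(2^(1/3)*sqrt(3)*b/2))*exp(-2^(1/3)*b/2)


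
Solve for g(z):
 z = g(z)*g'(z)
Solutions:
 g(z) = -sqrt(C1 + z^2)
 g(z) = sqrt(C1 + z^2)


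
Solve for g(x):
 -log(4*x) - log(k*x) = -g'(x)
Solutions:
 g(x) = C1 + x*(log(k) - 2 + 2*log(2)) + 2*x*log(x)


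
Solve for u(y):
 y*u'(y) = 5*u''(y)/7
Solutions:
 u(y) = C1 + C2*erfi(sqrt(70)*y/10)


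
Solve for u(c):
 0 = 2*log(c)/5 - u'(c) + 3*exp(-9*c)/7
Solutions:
 u(c) = C1 + 2*c*log(c)/5 - 2*c/5 - exp(-9*c)/21


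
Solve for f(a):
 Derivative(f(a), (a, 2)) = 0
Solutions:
 f(a) = C1 + C2*a


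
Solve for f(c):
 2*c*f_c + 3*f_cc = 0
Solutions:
 f(c) = C1 + C2*erf(sqrt(3)*c/3)


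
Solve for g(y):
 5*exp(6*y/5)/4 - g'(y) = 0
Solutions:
 g(y) = C1 + 25*exp(6*y/5)/24


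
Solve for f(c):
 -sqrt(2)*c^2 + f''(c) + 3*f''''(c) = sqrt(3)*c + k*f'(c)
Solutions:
 f(c) = C1 + C2*exp(2^(1/3)*c*(-2^(1/3)*(-9*k + sqrt(81*k^2 + 4))^(1/3) + 2/(-9*k + sqrt(81*k^2 + 4))^(1/3))/6) + C3*exp(2^(1/3)*c*(2^(1/3)*(-9*k + sqrt(81*k^2 + 4))^(1/3) - 2^(1/3)*sqrt(3)*I*(-9*k + sqrt(81*k^2 + 4))^(1/3) + 8/((-1 + sqrt(3)*I)*(-9*k + sqrt(81*k^2 + 4))^(1/3)))/12) + C4*exp(2^(1/3)*c*(2^(1/3)*(-9*k + sqrt(81*k^2 + 4))^(1/3) + 2^(1/3)*sqrt(3)*I*(-9*k + sqrt(81*k^2 + 4))^(1/3) - 8/((1 + sqrt(3)*I)*(-9*k + sqrt(81*k^2 + 4))^(1/3)))/12) - sqrt(2)*c^3/(3*k) - sqrt(3)*c^2/(2*k) - sqrt(2)*c^2/k^2 - sqrt(3)*c/k^2 - 2*sqrt(2)*c/k^3


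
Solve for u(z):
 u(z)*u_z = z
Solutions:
 u(z) = -sqrt(C1 + z^2)
 u(z) = sqrt(C1 + z^2)


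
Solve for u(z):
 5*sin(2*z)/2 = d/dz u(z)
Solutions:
 u(z) = C1 - 5*cos(2*z)/4


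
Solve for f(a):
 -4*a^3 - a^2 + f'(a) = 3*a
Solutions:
 f(a) = C1 + a^4 + a^3/3 + 3*a^2/2


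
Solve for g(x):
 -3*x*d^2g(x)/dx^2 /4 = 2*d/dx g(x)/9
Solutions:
 g(x) = C1 + C2*x^(19/27)


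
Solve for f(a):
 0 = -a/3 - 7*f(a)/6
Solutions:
 f(a) = -2*a/7


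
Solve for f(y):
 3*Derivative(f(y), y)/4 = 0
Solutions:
 f(y) = C1


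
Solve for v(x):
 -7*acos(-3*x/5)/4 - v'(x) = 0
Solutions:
 v(x) = C1 - 7*x*acos(-3*x/5)/4 - 7*sqrt(25 - 9*x^2)/12


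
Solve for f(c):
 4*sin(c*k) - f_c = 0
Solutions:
 f(c) = C1 - 4*cos(c*k)/k


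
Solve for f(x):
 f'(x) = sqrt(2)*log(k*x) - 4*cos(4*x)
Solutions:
 f(x) = C1 + sqrt(2)*x*(log(k*x) - 1) - sin(4*x)


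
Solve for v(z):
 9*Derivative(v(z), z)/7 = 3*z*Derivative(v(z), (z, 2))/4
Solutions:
 v(z) = C1 + C2*z^(19/7)


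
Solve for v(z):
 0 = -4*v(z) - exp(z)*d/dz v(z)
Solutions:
 v(z) = C1*exp(4*exp(-z))


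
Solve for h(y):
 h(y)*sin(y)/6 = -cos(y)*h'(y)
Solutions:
 h(y) = C1*cos(y)^(1/6)


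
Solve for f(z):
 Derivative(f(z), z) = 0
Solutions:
 f(z) = C1


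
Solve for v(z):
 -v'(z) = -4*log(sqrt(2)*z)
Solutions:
 v(z) = C1 + 4*z*log(z) - 4*z + z*log(4)


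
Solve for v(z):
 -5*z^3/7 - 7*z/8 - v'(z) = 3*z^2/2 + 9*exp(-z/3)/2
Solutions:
 v(z) = C1 - 5*z^4/28 - z^3/2 - 7*z^2/16 + 27*exp(-z/3)/2


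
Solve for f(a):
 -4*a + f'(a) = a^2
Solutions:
 f(a) = C1 + a^3/3 + 2*a^2


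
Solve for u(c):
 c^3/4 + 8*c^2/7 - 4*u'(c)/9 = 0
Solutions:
 u(c) = C1 + 9*c^4/64 + 6*c^3/7


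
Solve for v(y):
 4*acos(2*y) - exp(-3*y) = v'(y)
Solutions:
 v(y) = C1 + 4*y*acos(2*y) - 2*sqrt(1 - 4*y^2) + exp(-3*y)/3


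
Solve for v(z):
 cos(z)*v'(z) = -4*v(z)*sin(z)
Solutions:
 v(z) = C1*cos(z)^4


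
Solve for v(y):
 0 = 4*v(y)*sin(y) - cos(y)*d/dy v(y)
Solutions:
 v(y) = C1/cos(y)^4


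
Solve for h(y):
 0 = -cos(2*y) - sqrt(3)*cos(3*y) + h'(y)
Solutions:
 h(y) = C1 + sin(2*y)/2 + sqrt(3)*sin(3*y)/3


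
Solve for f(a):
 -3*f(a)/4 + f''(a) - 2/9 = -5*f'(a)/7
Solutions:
 f(a) = C1*exp(a*(-5 + 2*sqrt(43))/14) + C2*exp(-a*(5 + 2*sqrt(43))/14) - 8/27


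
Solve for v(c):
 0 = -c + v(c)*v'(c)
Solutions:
 v(c) = -sqrt(C1 + c^2)
 v(c) = sqrt(C1 + c^2)


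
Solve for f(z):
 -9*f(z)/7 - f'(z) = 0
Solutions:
 f(z) = C1*exp(-9*z/7)


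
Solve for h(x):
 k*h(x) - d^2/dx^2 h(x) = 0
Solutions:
 h(x) = C1*exp(-sqrt(k)*x) + C2*exp(sqrt(k)*x)


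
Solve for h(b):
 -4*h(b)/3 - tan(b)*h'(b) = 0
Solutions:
 h(b) = C1/sin(b)^(4/3)


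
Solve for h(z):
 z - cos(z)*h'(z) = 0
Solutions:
 h(z) = C1 + Integral(z/cos(z), z)


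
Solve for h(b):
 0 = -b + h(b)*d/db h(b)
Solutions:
 h(b) = -sqrt(C1 + b^2)
 h(b) = sqrt(C1 + b^2)


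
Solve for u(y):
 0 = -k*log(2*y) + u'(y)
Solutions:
 u(y) = C1 + k*y*log(y) - k*y + k*y*log(2)


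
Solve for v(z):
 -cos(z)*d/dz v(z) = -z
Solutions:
 v(z) = C1 + Integral(z/cos(z), z)


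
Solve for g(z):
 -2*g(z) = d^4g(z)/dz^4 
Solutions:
 g(z) = (C1*sin(2^(3/4)*z/2) + C2*cos(2^(3/4)*z/2))*exp(-2^(3/4)*z/2) + (C3*sin(2^(3/4)*z/2) + C4*cos(2^(3/4)*z/2))*exp(2^(3/4)*z/2)


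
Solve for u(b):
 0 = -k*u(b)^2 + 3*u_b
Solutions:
 u(b) = -3/(C1 + b*k)


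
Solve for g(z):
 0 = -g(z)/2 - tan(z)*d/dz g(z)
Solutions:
 g(z) = C1/sqrt(sin(z))


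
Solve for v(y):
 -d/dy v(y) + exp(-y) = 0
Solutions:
 v(y) = C1 - exp(-y)


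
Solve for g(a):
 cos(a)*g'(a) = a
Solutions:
 g(a) = C1 + Integral(a/cos(a), a)


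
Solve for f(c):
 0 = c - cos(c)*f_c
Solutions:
 f(c) = C1 + Integral(c/cos(c), c)


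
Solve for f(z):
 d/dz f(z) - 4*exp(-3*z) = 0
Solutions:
 f(z) = C1 - 4*exp(-3*z)/3


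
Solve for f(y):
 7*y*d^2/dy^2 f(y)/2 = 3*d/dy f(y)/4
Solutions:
 f(y) = C1 + C2*y^(17/14)


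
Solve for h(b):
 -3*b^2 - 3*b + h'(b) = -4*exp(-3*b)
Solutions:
 h(b) = C1 + b^3 + 3*b^2/2 + 4*exp(-3*b)/3


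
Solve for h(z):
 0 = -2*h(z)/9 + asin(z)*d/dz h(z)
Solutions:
 h(z) = C1*exp(2*Integral(1/asin(z), z)/9)


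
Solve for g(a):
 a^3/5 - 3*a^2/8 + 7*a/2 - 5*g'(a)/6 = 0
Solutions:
 g(a) = C1 + 3*a^4/50 - 3*a^3/20 + 21*a^2/10


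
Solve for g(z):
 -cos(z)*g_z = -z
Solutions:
 g(z) = C1 + Integral(z/cos(z), z)


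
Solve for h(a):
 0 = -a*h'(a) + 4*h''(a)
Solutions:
 h(a) = C1 + C2*erfi(sqrt(2)*a/4)


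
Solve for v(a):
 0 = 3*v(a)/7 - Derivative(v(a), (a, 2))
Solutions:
 v(a) = C1*exp(-sqrt(21)*a/7) + C2*exp(sqrt(21)*a/7)


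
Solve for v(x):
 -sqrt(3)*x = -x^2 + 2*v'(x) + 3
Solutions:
 v(x) = C1 + x^3/6 - sqrt(3)*x^2/4 - 3*x/2


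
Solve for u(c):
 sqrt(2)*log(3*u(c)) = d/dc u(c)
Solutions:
 -sqrt(2)*Integral(1/(log(_y) + log(3)), (_y, u(c)))/2 = C1 - c


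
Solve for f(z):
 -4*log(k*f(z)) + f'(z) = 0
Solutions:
 li(k*f(z))/k = C1 + 4*z


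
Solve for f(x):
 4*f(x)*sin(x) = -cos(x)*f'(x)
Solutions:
 f(x) = C1*cos(x)^4


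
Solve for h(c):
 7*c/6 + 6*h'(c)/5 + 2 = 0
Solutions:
 h(c) = C1 - 35*c^2/72 - 5*c/3


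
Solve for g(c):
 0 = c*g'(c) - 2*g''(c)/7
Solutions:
 g(c) = C1 + C2*erfi(sqrt(7)*c/2)


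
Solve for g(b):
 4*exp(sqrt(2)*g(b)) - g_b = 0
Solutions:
 g(b) = sqrt(2)*(2*log(-1/(C1 + 4*b)) - log(2))/4


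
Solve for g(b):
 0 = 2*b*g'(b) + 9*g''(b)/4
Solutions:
 g(b) = C1 + C2*erf(2*b/3)


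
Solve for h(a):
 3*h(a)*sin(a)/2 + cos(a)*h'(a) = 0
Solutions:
 h(a) = C1*cos(a)^(3/2)


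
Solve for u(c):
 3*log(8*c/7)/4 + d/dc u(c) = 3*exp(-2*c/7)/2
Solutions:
 u(c) = C1 - 3*c*log(c)/4 + 3*c*(-3*log(2) + 1 + log(7))/4 - 21*exp(-2*c/7)/4


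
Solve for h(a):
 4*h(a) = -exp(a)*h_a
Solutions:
 h(a) = C1*exp(4*exp(-a))


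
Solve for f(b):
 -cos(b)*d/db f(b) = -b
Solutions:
 f(b) = C1 + Integral(b/cos(b), b)


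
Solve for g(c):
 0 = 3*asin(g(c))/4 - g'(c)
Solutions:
 Integral(1/asin(_y), (_y, g(c))) = C1 + 3*c/4


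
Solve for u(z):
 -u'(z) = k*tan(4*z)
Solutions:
 u(z) = C1 + k*log(cos(4*z))/4


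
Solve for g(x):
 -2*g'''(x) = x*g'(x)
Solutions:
 g(x) = C1 + Integral(C2*airyai(-2^(2/3)*x/2) + C3*airybi(-2^(2/3)*x/2), x)


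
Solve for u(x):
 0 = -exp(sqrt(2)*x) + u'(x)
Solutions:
 u(x) = C1 + sqrt(2)*exp(sqrt(2)*x)/2


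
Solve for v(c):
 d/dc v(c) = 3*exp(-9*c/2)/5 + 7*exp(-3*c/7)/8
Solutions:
 v(c) = C1 - 2*exp(-9*c/2)/15 - 49*exp(-3*c/7)/24


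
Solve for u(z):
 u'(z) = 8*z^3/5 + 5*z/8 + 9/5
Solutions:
 u(z) = C1 + 2*z^4/5 + 5*z^2/16 + 9*z/5


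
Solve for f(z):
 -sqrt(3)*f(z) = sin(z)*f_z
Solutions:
 f(z) = C1*(cos(z) + 1)^(sqrt(3)/2)/(cos(z) - 1)^(sqrt(3)/2)


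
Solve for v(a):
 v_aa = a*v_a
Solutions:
 v(a) = C1 + C2*erfi(sqrt(2)*a/2)


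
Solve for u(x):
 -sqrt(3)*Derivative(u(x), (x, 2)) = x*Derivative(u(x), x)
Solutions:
 u(x) = C1 + C2*erf(sqrt(2)*3^(3/4)*x/6)


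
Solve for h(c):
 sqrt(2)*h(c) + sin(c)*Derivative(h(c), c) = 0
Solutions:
 h(c) = C1*(cos(c) + 1)^(sqrt(2)/2)/(cos(c) - 1)^(sqrt(2)/2)


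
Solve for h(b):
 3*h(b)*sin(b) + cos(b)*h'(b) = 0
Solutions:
 h(b) = C1*cos(b)^3


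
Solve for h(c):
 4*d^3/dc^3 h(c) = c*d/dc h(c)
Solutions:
 h(c) = C1 + Integral(C2*airyai(2^(1/3)*c/2) + C3*airybi(2^(1/3)*c/2), c)


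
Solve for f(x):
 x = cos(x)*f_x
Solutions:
 f(x) = C1 + Integral(x/cos(x), x)


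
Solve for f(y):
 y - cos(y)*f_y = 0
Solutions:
 f(y) = C1 + Integral(y/cos(y), y)


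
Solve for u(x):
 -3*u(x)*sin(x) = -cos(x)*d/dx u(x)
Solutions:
 u(x) = C1/cos(x)^3


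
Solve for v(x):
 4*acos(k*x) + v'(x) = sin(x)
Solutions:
 v(x) = C1 - 4*Piecewise((x*acos(k*x) - sqrt(-k^2*x^2 + 1)/k, Ne(k, 0)), (pi*x/2, True)) - cos(x)


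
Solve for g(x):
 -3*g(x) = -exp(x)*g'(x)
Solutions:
 g(x) = C1*exp(-3*exp(-x))


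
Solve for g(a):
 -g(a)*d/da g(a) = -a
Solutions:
 g(a) = -sqrt(C1 + a^2)
 g(a) = sqrt(C1 + a^2)


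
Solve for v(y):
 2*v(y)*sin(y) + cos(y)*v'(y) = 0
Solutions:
 v(y) = C1*cos(y)^2


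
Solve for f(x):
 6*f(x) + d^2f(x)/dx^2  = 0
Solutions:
 f(x) = C1*sin(sqrt(6)*x) + C2*cos(sqrt(6)*x)


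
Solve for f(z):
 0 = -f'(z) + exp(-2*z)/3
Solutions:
 f(z) = C1 - exp(-2*z)/6


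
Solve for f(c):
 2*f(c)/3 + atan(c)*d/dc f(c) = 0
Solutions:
 f(c) = C1*exp(-2*Integral(1/atan(c), c)/3)


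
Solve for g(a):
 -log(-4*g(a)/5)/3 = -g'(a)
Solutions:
 -3*Integral(1/(log(-_y) - log(5) + 2*log(2)), (_y, g(a))) = C1 - a


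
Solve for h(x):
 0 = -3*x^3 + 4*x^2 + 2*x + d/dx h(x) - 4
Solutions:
 h(x) = C1 + 3*x^4/4 - 4*x^3/3 - x^2 + 4*x


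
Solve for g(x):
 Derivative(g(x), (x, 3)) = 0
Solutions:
 g(x) = C1 + C2*x + C3*x^2


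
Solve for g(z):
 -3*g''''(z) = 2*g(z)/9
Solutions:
 g(z) = (C1*sin(2^(3/4)*3^(1/4)*z/6) + C2*cos(2^(3/4)*3^(1/4)*z/6))*exp(-2^(3/4)*3^(1/4)*z/6) + (C3*sin(2^(3/4)*3^(1/4)*z/6) + C4*cos(2^(3/4)*3^(1/4)*z/6))*exp(2^(3/4)*3^(1/4)*z/6)


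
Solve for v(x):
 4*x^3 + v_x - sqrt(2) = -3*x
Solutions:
 v(x) = C1 - x^4 - 3*x^2/2 + sqrt(2)*x


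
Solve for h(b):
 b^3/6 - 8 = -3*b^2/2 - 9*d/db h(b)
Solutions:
 h(b) = C1 - b^4/216 - b^3/18 + 8*b/9


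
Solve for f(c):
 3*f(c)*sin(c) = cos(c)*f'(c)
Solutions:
 f(c) = C1/cos(c)^3


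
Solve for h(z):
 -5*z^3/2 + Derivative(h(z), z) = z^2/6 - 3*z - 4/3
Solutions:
 h(z) = C1 + 5*z^4/8 + z^3/18 - 3*z^2/2 - 4*z/3


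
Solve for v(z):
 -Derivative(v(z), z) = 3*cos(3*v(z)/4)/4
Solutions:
 3*z/4 - 2*log(sin(3*v(z)/4) - 1)/3 + 2*log(sin(3*v(z)/4) + 1)/3 = C1


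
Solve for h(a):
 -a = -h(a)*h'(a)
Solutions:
 h(a) = -sqrt(C1 + a^2)
 h(a) = sqrt(C1 + a^2)


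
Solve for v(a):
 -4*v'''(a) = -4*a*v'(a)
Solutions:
 v(a) = C1 + Integral(C2*airyai(a) + C3*airybi(a), a)


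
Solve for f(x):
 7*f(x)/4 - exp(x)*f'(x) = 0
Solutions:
 f(x) = C1*exp(-7*exp(-x)/4)


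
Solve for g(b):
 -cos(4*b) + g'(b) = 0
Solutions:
 g(b) = C1 + sin(4*b)/4


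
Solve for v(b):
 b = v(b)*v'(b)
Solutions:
 v(b) = -sqrt(C1 + b^2)
 v(b) = sqrt(C1 + b^2)


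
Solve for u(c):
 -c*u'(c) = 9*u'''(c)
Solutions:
 u(c) = C1 + Integral(C2*airyai(-3^(1/3)*c/3) + C3*airybi(-3^(1/3)*c/3), c)


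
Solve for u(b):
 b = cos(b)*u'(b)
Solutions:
 u(b) = C1 + Integral(b/cos(b), b)


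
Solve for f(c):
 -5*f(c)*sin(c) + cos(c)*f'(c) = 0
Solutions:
 f(c) = C1/cos(c)^5


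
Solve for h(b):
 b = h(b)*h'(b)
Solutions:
 h(b) = -sqrt(C1 + b^2)
 h(b) = sqrt(C1 + b^2)


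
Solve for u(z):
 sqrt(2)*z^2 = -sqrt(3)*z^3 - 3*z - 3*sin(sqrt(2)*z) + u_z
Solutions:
 u(z) = C1 + sqrt(3)*z^4/4 + sqrt(2)*z^3/3 + 3*z^2/2 - 3*sqrt(2)*cos(sqrt(2)*z)/2


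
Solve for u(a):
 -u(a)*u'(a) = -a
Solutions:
 u(a) = -sqrt(C1 + a^2)
 u(a) = sqrt(C1 + a^2)


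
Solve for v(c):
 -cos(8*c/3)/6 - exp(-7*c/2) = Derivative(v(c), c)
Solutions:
 v(c) = C1 - sin(8*c/3)/16 + 2*exp(-7*c/2)/7


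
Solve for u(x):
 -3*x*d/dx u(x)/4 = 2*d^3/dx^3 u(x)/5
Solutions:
 u(x) = C1 + Integral(C2*airyai(-15^(1/3)*x/2) + C3*airybi(-15^(1/3)*x/2), x)


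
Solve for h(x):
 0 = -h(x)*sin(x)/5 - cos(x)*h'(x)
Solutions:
 h(x) = C1*cos(x)^(1/5)


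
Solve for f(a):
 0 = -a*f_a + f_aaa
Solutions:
 f(a) = C1 + Integral(C2*airyai(a) + C3*airybi(a), a)


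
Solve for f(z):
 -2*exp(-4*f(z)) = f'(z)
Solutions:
 f(z) = log(-I*(C1 - 8*z)^(1/4))
 f(z) = log(I*(C1 - 8*z)^(1/4))
 f(z) = log(-(C1 - 8*z)^(1/4))
 f(z) = log(C1 - 8*z)/4


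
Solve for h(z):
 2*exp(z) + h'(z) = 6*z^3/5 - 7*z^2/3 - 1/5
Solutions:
 h(z) = C1 + 3*z^4/10 - 7*z^3/9 - z/5 - 2*exp(z)


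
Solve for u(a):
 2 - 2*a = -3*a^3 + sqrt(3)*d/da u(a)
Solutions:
 u(a) = C1 + sqrt(3)*a^4/4 - sqrt(3)*a^2/3 + 2*sqrt(3)*a/3


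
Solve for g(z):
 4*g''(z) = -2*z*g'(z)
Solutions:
 g(z) = C1 + C2*erf(z/2)


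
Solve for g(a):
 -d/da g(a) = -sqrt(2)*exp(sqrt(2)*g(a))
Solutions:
 g(a) = sqrt(2)*(2*log(-1/(C1 + sqrt(2)*a)) - log(2))/4


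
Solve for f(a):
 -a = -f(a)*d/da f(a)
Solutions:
 f(a) = -sqrt(C1 + a^2)
 f(a) = sqrt(C1 + a^2)


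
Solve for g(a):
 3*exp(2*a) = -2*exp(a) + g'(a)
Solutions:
 g(a) = C1 + 3*exp(2*a)/2 + 2*exp(a)


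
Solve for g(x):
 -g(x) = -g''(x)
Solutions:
 g(x) = C1*exp(-x) + C2*exp(x)


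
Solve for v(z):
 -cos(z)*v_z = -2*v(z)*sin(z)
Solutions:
 v(z) = C1/cos(z)^2


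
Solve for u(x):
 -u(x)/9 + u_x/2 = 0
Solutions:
 u(x) = C1*exp(2*x/9)


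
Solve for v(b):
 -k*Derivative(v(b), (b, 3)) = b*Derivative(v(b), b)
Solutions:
 v(b) = C1 + Integral(C2*airyai(b*(-1/k)^(1/3)) + C3*airybi(b*(-1/k)^(1/3)), b)


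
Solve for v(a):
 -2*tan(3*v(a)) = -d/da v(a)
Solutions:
 v(a) = -asin(C1*exp(6*a))/3 + pi/3
 v(a) = asin(C1*exp(6*a))/3


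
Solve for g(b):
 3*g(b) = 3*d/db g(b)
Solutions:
 g(b) = C1*exp(b)


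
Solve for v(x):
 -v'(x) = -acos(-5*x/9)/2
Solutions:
 v(x) = C1 + x*acos(-5*x/9)/2 + sqrt(81 - 25*x^2)/10


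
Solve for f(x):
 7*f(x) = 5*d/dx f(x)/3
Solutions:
 f(x) = C1*exp(21*x/5)


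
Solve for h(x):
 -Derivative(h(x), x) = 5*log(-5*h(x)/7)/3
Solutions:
 3*Integral(1/(log(-_y) - log(7) + log(5)), (_y, h(x)))/5 = C1 - x


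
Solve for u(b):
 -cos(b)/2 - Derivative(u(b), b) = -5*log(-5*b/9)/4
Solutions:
 u(b) = C1 + 5*b*log(-b)/4 - 5*b*log(3)/2 - 5*b/4 + 5*b*log(5)/4 - sin(b)/2


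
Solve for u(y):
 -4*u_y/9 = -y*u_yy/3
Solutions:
 u(y) = C1 + C2*y^(7/3)


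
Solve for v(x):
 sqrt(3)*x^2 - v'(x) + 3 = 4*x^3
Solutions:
 v(x) = C1 - x^4 + sqrt(3)*x^3/3 + 3*x


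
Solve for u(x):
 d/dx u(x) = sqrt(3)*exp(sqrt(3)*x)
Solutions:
 u(x) = C1 + exp(sqrt(3)*x)


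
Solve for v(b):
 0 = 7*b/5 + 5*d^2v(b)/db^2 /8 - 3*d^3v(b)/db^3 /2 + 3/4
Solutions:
 v(b) = C1 + C2*b + C3*exp(5*b/12) - 28*b^3/75 - 411*b^2/125


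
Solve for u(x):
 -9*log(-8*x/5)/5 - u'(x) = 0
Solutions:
 u(x) = C1 - 9*x*log(-x)/5 + 9*x*(-3*log(2) + 1 + log(5))/5


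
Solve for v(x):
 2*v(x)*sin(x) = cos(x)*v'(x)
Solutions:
 v(x) = C1/cos(x)^2


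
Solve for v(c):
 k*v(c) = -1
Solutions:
 v(c) = -1/k


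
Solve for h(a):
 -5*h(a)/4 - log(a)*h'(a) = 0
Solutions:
 h(a) = C1*exp(-5*li(a)/4)


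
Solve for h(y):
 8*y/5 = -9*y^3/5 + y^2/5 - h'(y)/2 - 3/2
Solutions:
 h(y) = C1 - 9*y^4/10 + 2*y^3/15 - 8*y^2/5 - 3*y


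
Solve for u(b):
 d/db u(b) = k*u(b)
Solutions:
 u(b) = C1*exp(b*k)


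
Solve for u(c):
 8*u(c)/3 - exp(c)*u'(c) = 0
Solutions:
 u(c) = C1*exp(-8*exp(-c)/3)


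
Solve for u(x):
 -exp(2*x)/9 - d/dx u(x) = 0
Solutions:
 u(x) = C1 - exp(2*x)/18


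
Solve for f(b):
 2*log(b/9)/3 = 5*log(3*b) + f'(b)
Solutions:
 f(b) = C1 - 13*b*log(b)/3 - 19*b*log(3)/3 + 13*b/3


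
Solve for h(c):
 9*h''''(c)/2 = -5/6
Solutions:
 h(c) = C1 + C2*c + C3*c^2 + C4*c^3 - 5*c^4/648


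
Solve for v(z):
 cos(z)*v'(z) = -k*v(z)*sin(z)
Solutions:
 v(z) = C1*exp(k*log(cos(z)))


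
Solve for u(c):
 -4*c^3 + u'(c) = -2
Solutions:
 u(c) = C1 + c^4 - 2*c


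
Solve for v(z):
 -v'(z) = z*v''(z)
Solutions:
 v(z) = C1 + C2*log(z)


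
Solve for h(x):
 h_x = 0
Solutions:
 h(x) = C1


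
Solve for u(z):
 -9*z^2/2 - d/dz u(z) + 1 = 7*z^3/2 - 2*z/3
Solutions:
 u(z) = C1 - 7*z^4/8 - 3*z^3/2 + z^2/3 + z


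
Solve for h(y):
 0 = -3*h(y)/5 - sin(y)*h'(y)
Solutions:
 h(y) = C1*(cos(y) + 1)^(3/10)/(cos(y) - 1)^(3/10)


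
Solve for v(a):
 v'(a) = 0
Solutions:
 v(a) = C1


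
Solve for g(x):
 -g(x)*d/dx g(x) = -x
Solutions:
 g(x) = -sqrt(C1 + x^2)
 g(x) = sqrt(C1 + x^2)


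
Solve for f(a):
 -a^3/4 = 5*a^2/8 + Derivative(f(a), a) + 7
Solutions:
 f(a) = C1 - a^4/16 - 5*a^3/24 - 7*a


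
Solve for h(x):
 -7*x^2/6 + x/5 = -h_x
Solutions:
 h(x) = C1 + 7*x^3/18 - x^2/10


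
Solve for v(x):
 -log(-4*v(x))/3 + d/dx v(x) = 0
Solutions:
 -3*Integral(1/(log(-_y) + 2*log(2)), (_y, v(x))) = C1 - x


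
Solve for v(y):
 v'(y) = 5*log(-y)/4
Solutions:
 v(y) = C1 + 5*y*log(-y)/4 - 5*y/4


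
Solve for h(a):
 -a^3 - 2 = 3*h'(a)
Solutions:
 h(a) = C1 - a^4/12 - 2*a/3


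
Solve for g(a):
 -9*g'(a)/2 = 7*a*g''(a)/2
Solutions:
 g(a) = C1 + C2/a^(2/7)


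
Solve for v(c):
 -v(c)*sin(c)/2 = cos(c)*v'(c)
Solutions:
 v(c) = C1*sqrt(cos(c))


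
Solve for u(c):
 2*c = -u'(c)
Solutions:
 u(c) = C1 - c^2


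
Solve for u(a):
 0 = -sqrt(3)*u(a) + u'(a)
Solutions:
 u(a) = C1*exp(sqrt(3)*a)


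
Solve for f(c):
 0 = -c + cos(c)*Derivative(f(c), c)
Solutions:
 f(c) = C1 + Integral(c/cos(c), c)


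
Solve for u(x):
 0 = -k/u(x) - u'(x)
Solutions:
 u(x) = -sqrt(C1 - 2*k*x)
 u(x) = sqrt(C1 - 2*k*x)


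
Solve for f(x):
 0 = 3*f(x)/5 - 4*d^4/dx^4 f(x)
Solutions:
 f(x) = C1*exp(-sqrt(2)*3^(1/4)*5^(3/4)*x/10) + C2*exp(sqrt(2)*3^(1/4)*5^(3/4)*x/10) + C3*sin(sqrt(2)*3^(1/4)*5^(3/4)*x/10) + C4*cos(sqrt(2)*3^(1/4)*5^(3/4)*x/10)


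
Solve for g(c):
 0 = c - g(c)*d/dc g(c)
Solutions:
 g(c) = -sqrt(C1 + c^2)
 g(c) = sqrt(C1 + c^2)


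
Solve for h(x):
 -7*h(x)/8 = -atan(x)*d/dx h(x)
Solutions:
 h(x) = C1*exp(7*Integral(1/atan(x), x)/8)


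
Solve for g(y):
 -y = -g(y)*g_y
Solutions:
 g(y) = -sqrt(C1 + y^2)
 g(y) = sqrt(C1 + y^2)


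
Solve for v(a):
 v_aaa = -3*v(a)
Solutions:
 v(a) = C3*exp(-3^(1/3)*a) + (C1*sin(3^(5/6)*a/2) + C2*cos(3^(5/6)*a/2))*exp(3^(1/3)*a/2)


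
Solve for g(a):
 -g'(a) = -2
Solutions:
 g(a) = C1 + 2*a


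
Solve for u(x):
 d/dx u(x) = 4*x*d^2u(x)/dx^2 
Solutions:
 u(x) = C1 + C2*x^(5/4)


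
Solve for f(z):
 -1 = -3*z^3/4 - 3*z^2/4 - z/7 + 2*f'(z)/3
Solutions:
 f(z) = C1 + 9*z^4/32 + 3*z^3/8 + 3*z^2/28 - 3*z/2


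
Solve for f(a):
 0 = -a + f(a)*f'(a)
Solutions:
 f(a) = -sqrt(C1 + a^2)
 f(a) = sqrt(C1 + a^2)


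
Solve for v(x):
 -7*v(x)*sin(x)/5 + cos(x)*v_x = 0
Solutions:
 v(x) = C1/cos(x)^(7/5)


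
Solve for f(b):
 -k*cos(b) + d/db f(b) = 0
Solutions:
 f(b) = C1 + k*sin(b)


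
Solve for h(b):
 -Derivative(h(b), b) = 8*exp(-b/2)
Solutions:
 h(b) = C1 + 16*exp(-b/2)


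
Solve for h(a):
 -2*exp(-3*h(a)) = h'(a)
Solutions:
 h(a) = log(C1 - 6*a)/3
 h(a) = log((-3^(1/3) - 3^(5/6)*I)*(C1 - 2*a)^(1/3)/2)
 h(a) = log((-3^(1/3) + 3^(5/6)*I)*(C1 - 2*a)^(1/3)/2)


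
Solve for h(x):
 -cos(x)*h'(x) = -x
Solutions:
 h(x) = C1 + Integral(x/cos(x), x)


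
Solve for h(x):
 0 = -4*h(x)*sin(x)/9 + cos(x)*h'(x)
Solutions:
 h(x) = C1/cos(x)^(4/9)


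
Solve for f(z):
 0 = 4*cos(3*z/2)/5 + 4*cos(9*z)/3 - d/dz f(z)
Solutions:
 f(z) = C1 + 8*sin(3*z/2)/15 + 4*sin(9*z)/27


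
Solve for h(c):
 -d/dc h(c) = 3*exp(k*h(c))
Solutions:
 h(c) = Piecewise((log(1/(C1*k + 3*c*k))/k, Ne(k, 0)), (nan, True))
 h(c) = Piecewise((C1 - 3*c, Eq(k, 0)), (nan, True))


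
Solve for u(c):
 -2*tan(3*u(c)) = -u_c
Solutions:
 u(c) = -asin(C1*exp(6*c))/3 + pi/3
 u(c) = asin(C1*exp(6*c))/3


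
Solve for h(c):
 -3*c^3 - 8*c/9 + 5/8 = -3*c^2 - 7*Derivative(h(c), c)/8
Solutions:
 h(c) = C1 + 6*c^4/7 - 8*c^3/7 + 32*c^2/63 - 5*c/7


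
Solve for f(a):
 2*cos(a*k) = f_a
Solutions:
 f(a) = C1 + 2*sin(a*k)/k


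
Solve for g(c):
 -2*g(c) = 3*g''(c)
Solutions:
 g(c) = C1*sin(sqrt(6)*c/3) + C2*cos(sqrt(6)*c/3)


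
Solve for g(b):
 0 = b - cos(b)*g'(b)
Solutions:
 g(b) = C1 + Integral(b/cos(b), b)
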